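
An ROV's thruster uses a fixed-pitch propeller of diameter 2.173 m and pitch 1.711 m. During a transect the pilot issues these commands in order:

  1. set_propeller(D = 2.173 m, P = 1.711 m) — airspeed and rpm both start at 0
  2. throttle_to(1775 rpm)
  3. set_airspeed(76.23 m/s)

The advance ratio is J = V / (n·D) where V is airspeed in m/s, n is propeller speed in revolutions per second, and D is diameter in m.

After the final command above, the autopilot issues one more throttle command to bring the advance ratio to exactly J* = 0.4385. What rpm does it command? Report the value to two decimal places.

set_propeller: D = 2.173 m, P = 1.711 m (p = P/D = 0.787391); state ← (V=0, rpm=0)
throttle_to(1775): rpm ← 1775
set_airspeed(76.23): V ← 76.23 m/s
final state: V = 76.23 m/s, rpm = 1775 → n = rpm/60 = 29.583333 rev/s
target J* = 0.4385; solve J* = V/(n·D) for n: n = V/(J*·D) = 76.23/(0.4385 × 2.173) = 80.001217 rev/s
rpm = 60·n = 4800.073043

rpm = 4800.07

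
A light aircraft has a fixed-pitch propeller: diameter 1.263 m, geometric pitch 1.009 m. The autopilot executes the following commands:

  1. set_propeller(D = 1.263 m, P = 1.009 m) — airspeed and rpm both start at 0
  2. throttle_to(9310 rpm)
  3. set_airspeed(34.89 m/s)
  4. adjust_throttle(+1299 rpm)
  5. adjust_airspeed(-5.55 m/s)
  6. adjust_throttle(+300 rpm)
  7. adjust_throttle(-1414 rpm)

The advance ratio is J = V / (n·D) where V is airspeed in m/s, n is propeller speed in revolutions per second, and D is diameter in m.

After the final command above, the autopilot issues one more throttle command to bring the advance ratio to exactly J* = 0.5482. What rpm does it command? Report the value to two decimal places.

set_propeller: D = 1.263 m, P = 1.009 m (p = P/D = 0.798892); state ← (V=0, rpm=0)
throttle_to(9310): rpm ← 9310
set_airspeed(34.89): V ← 34.89 m/s
adjust_throttle(+1299): rpm ← 9310 +1299 = 10609
adjust_airspeed(-5.55): V ← 34.89 -5.55 = 29.34 m/s
adjust_throttle(+300): rpm ← 10609 +300 = 10909
adjust_throttle(-1414): rpm ← 10909 -1414 = 9495
final state: V = 29.34 m/s, rpm = 9495 → n = rpm/60 = 158.250000 rev/s
target J* = 0.5482; solve J* = V/(n·D) for n: n = V/(J*·D) = 29.34/(0.5482 × 1.263) = 42.375782 rev/s
rpm = 60·n = 2542.546932

rpm = 2542.55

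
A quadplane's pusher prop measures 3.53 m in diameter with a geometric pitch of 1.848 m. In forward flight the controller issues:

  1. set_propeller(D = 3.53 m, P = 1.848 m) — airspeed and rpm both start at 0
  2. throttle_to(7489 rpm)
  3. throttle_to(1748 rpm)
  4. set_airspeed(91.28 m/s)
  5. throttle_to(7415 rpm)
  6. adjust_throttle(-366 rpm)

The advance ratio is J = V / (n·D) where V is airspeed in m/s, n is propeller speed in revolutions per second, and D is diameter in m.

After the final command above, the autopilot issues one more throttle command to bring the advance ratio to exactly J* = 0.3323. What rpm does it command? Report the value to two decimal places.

rpm = 4668.98

set_propeller: D = 3.53 m, P = 1.848 m (p = P/D = 0.523513); state ← (V=0, rpm=0)
throttle_to(7489): rpm ← 7489
throttle_to(1748): rpm ← 1748
set_airspeed(91.28): V ← 91.28 m/s
throttle_to(7415): rpm ← 7415
adjust_throttle(-366): rpm ← 7415 -366 = 7049
final state: V = 91.28 m/s, rpm = 7049 → n = rpm/60 = 117.483333 rev/s
target J* = 0.3323; solve J* = V/(n·D) for n: n = V/(J*·D) = 91.28/(0.3323 × 3.53) = 77.816301 rev/s
rpm = 60·n = 4668.978081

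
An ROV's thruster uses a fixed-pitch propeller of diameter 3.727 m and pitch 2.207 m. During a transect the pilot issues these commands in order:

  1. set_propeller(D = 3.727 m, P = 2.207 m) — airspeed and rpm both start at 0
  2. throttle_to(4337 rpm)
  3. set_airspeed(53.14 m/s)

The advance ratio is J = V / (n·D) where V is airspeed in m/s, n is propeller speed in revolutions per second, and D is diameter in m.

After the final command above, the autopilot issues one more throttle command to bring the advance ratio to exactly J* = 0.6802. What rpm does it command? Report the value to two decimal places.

set_propeller: D = 3.727 m, P = 2.207 m (p = P/D = 0.592165); state ← (V=0, rpm=0)
throttle_to(4337): rpm ← 4337
set_airspeed(53.14): V ← 53.14 m/s
final state: V = 53.14 m/s, rpm = 4337 → n = rpm/60 = 72.283333 rev/s
target J* = 0.6802; solve J* = V/(n·D) for n: n = V/(J*·D) = 53.14/(0.6802 × 3.727) = 20.961653 rev/s
rpm = 60·n = 1257.699187

rpm = 1257.70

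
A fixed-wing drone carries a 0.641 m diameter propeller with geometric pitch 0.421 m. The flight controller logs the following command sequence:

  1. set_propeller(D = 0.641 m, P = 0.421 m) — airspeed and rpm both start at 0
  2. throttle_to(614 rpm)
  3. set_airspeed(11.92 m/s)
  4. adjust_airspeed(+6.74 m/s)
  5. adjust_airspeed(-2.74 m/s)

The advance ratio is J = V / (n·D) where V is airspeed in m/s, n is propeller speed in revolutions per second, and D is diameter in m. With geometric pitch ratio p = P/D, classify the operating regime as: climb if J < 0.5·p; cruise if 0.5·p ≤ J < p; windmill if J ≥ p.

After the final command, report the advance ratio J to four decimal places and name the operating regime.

set_propeller: D = 0.641 m, P = 0.421 m (p = P/D = 0.656786); state ← (V=0, rpm=0)
throttle_to(614): rpm ← 614
set_airspeed(11.92): V ← 11.92 m/s
adjust_airspeed(+6.74): V ← 11.92 +6.74 = 18.66 m/s
adjust_airspeed(-2.74): V ← 18.66 -2.74 = 15.92 m/s
final state: V = 15.92 m/s, rpm = 614 → n = rpm/60 = 10.233333 rev/s
J = V / (n·D) = 15.92 / (10.233333 × 0.641) = 2.426990
regime bands: climb J<0.3284 | cruise [0.3284, 0.6568) | windmill J≥0.6568
J = 2.4270 → windmill

J = 2.4270, regime = windmill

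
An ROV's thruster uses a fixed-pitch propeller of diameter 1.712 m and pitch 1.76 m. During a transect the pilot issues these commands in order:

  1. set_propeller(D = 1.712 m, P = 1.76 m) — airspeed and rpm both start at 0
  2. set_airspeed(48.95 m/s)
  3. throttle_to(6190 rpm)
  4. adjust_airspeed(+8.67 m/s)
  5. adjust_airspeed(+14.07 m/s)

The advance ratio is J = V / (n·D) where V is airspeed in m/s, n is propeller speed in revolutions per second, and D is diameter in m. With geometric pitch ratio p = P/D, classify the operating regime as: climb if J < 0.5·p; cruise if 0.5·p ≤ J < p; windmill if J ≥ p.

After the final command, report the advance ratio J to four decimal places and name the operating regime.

set_propeller: D = 1.712 m, P = 1.76 m (p = P/D = 1.028037); state ← (V=0, rpm=0)
set_airspeed(48.95): V ← 48.95 m/s
throttle_to(6190): rpm ← 6190
adjust_airspeed(+8.67): V ← 48.95 +8.67 = 57.62 m/s
adjust_airspeed(+14.07): V ← 57.62 +14.07 = 71.69 m/s
final state: V = 71.69 m/s, rpm = 6190 → n = rpm/60 = 103.166667 rev/s
J = V / (n·D) = 71.69 / (103.166667 × 1.712) = 0.405897
regime bands: climb J<0.5140 | cruise [0.5140, 1.0280) | windmill J≥1.0280
J = 0.4059 → climb

J = 0.4059, regime = climb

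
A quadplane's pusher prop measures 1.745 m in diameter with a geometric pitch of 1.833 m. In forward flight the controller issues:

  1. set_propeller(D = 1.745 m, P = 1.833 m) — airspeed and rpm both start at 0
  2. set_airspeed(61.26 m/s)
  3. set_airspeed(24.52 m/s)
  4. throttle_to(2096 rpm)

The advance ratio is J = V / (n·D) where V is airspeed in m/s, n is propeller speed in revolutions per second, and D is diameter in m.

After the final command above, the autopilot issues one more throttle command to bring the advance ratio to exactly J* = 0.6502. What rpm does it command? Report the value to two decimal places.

rpm = 1296.67

set_propeller: D = 1.745 m, P = 1.833 m (p = P/D = 1.050430); state ← (V=0, rpm=0)
set_airspeed(61.26): V ← 61.26 m/s
set_airspeed(24.52): V ← 24.52 m/s
throttle_to(2096): rpm ← 2096
final state: V = 24.52 m/s, rpm = 2096 → n = rpm/60 = 34.933333 rev/s
target J* = 0.6502; solve J* = V/(n·D) for n: n = V/(J*·D) = 24.52/(0.6502 × 1.745) = 21.611160 rev/s
rpm = 60·n = 1296.669572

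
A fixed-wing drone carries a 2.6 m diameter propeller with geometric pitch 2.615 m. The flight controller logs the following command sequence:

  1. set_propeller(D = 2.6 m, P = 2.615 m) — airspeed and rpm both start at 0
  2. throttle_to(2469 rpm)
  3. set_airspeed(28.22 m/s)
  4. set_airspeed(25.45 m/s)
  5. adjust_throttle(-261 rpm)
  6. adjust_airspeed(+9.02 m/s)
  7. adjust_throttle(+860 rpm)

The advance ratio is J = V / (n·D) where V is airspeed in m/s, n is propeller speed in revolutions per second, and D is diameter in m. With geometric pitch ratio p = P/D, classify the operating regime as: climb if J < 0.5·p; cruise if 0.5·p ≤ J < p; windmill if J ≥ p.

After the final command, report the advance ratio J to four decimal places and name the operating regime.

J = 0.2593, regime = climb

set_propeller: D = 2.6 m, P = 2.615 m (p = P/D = 1.005769); state ← (V=0, rpm=0)
throttle_to(2469): rpm ← 2469
set_airspeed(28.22): V ← 28.22 m/s
set_airspeed(25.45): V ← 25.45 m/s
adjust_throttle(-261): rpm ← 2469 -261 = 2208
adjust_airspeed(+9.02): V ← 25.45 +9.02 = 34.47 m/s
adjust_throttle(+860): rpm ← 2208 +860 = 3068
final state: V = 34.47 m/s, rpm = 3068 → n = rpm/60 = 51.133333 rev/s
J = V / (n·D) = 34.47 / (51.133333 × 2.6) = 0.259277
regime bands: climb J<0.5029 | cruise [0.5029, 1.0058) | windmill J≥1.0058
J = 0.2593 → climb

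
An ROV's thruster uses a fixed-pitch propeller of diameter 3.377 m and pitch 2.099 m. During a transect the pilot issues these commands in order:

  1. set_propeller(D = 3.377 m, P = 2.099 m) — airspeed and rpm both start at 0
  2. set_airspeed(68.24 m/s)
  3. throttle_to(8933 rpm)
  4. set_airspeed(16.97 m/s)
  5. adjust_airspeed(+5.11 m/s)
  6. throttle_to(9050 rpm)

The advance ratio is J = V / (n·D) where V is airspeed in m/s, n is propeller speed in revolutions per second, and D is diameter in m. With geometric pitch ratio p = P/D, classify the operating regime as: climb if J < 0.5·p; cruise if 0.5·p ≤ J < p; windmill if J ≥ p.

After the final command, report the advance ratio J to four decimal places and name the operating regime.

set_propeller: D = 3.377 m, P = 2.099 m (p = P/D = 0.621558); state ← (V=0, rpm=0)
set_airspeed(68.24): V ← 68.24 m/s
throttle_to(8933): rpm ← 8933
set_airspeed(16.97): V ← 16.97 m/s
adjust_airspeed(+5.11): V ← 16.97 +5.11 = 22.08 m/s
throttle_to(9050): rpm ← 9050
final state: V = 22.08 m/s, rpm = 9050 → n = rpm/60 = 150.833333 rev/s
J = V / (n·D) = 22.08 / (150.833333 × 3.377) = 0.043348
regime bands: climb J<0.3108 | cruise [0.3108, 0.6216) | windmill J≥0.6216
J = 0.0433 → climb

J = 0.0433, regime = climb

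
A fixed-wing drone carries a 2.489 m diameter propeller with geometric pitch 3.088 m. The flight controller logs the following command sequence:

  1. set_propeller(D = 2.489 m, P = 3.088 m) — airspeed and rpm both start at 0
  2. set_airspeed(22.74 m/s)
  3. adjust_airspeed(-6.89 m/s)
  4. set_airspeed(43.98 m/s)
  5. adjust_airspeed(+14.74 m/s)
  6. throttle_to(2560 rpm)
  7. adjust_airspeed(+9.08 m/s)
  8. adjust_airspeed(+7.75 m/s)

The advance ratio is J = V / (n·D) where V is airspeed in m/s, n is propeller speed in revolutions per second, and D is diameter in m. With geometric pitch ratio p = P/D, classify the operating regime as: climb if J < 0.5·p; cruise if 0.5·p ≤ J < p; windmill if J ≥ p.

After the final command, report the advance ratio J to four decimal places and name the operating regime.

set_propeller: D = 2.489 m, P = 3.088 m (p = P/D = 1.240659); state ← (V=0, rpm=0)
set_airspeed(22.74): V ← 22.74 m/s
adjust_airspeed(-6.89): V ← 22.74 -6.89 = 15.85 m/s
set_airspeed(43.98): V ← 43.98 m/s
adjust_airspeed(+14.74): V ← 43.98 +14.74 = 58.72 m/s
throttle_to(2560): rpm ← 2560
adjust_airspeed(+9.08): V ← 58.72 +9.08 = 67.8 m/s
adjust_airspeed(+7.75): V ← 67.8 +7.75 = 75.55 m/s
final state: V = 75.55 m/s, rpm = 2560 → n = rpm/60 = 42.666667 rev/s
J = V / (n·D) = 75.55 / (42.666667 × 2.489) = 0.711411
regime bands: climb J<0.6203 | cruise [0.6203, 1.2407) | windmill J≥1.2407
J = 0.7114 → cruise

J = 0.7114, regime = cruise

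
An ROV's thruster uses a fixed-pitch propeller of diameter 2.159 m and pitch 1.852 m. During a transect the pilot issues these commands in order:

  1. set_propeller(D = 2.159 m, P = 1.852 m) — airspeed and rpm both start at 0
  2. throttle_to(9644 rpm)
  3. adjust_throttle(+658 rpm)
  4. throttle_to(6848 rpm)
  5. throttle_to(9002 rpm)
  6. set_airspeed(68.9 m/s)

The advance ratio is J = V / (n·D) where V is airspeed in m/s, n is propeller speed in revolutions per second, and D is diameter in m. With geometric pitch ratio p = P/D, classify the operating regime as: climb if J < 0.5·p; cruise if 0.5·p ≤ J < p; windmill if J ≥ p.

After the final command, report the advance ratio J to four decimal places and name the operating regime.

J = 0.2127, regime = climb

set_propeller: D = 2.159 m, P = 1.852 m (p = P/D = 0.857805); state ← (V=0, rpm=0)
throttle_to(9644): rpm ← 9644
adjust_throttle(+658): rpm ← 9644 +658 = 10302
throttle_to(6848): rpm ← 6848
throttle_to(9002): rpm ← 9002
set_airspeed(68.9): V ← 68.9 m/s
final state: V = 68.9 m/s, rpm = 9002 → n = rpm/60 = 150.033333 rev/s
J = V / (n·D) = 68.9 / (150.033333 × 2.159) = 0.212706
regime bands: climb J<0.4289 | cruise [0.4289, 0.8578) | windmill J≥0.8578
J = 0.2127 → climb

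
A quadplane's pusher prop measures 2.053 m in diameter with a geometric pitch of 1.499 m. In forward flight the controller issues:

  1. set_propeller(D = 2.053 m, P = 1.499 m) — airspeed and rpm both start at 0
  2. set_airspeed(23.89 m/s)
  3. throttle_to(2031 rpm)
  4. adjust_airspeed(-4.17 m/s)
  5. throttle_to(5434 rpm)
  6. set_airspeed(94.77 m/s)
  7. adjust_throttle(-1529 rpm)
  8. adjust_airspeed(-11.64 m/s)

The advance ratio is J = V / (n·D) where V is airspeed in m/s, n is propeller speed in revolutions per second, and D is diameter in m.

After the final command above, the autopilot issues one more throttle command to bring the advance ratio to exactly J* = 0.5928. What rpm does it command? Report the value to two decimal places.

rpm = 4098.38

set_propeller: D = 2.053 m, P = 1.499 m (p = P/D = 0.730151); state ← (V=0, rpm=0)
set_airspeed(23.89): V ← 23.89 m/s
throttle_to(2031): rpm ← 2031
adjust_airspeed(-4.17): V ← 23.89 -4.17 = 19.72 m/s
throttle_to(5434): rpm ← 5434
set_airspeed(94.77): V ← 94.77 m/s
adjust_throttle(-1529): rpm ← 5434 -1529 = 3905
adjust_airspeed(-11.64): V ← 94.77 -11.64 = 83.13 m/s
final state: V = 83.13 m/s, rpm = 3905 → n = rpm/60 = 65.083333 rev/s
target J* = 0.5928; solve J* = V/(n·D) for n: n = V/(J*·D) = 83.13/(0.5928 × 2.053) = 68.306280 rev/s
rpm = 60·n = 4098.376820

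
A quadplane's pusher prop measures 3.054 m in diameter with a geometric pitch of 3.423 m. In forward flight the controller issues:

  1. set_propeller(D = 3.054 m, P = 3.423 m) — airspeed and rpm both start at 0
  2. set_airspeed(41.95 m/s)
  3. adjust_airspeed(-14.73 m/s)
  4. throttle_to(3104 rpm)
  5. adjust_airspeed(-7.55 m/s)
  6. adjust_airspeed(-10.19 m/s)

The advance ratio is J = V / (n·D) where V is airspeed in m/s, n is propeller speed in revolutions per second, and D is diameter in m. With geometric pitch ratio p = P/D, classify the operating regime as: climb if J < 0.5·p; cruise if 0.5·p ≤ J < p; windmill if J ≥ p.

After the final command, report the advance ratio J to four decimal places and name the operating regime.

J = 0.0600, regime = climb

set_propeller: D = 3.054 m, P = 3.423 m (p = P/D = 1.120825); state ← (V=0, rpm=0)
set_airspeed(41.95): V ← 41.95 m/s
adjust_airspeed(-14.73): V ← 41.95 -14.73 = 27.22 m/s
throttle_to(3104): rpm ← 3104
adjust_airspeed(-7.55): V ← 27.22 -7.55 = 19.67 m/s
adjust_airspeed(-10.19): V ← 19.67 -10.19 = 9.48 m/s
final state: V = 9.48 m/s, rpm = 3104 → n = rpm/60 = 51.733333 rev/s
J = V / (n·D) = 9.48 / (51.733333 × 3.054) = 0.060002
regime bands: climb J<0.5604 | cruise [0.5604, 1.1208) | windmill J≥1.1208
J = 0.0600 → climb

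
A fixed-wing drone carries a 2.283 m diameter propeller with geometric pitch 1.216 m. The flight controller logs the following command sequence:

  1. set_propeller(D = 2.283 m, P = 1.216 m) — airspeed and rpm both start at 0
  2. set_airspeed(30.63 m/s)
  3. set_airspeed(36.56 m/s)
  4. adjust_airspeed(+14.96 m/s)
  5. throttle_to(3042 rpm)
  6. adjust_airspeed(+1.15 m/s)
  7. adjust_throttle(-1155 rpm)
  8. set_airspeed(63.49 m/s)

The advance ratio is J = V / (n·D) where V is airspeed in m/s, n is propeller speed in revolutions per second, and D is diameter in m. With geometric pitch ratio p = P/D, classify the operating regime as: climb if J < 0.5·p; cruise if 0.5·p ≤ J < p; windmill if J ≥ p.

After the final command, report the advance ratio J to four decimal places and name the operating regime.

J = 0.8843, regime = windmill

set_propeller: D = 2.283 m, P = 1.216 m (p = P/D = 0.532633); state ← (V=0, rpm=0)
set_airspeed(30.63): V ← 30.63 m/s
set_airspeed(36.56): V ← 36.56 m/s
adjust_airspeed(+14.96): V ← 36.56 +14.96 = 51.52 m/s
throttle_to(3042): rpm ← 3042
adjust_airspeed(+1.15): V ← 51.52 +1.15 = 52.67 m/s
adjust_throttle(-1155): rpm ← 3042 -1155 = 1887
set_airspeed(63.49): V ← 63.49 m/s
final state: V = 63.49 m/s, rpm = 1887 → n = rpm/60 = 31.450000 rev/s
J = V / (n·D) = 63.49 / (31.450000 × 2.283) = 0.884258
regime bands: climb J<0.2663 | cruise [0.2663, 0.5326) | windmill J≥0.5326
J = 0.8843 → windmill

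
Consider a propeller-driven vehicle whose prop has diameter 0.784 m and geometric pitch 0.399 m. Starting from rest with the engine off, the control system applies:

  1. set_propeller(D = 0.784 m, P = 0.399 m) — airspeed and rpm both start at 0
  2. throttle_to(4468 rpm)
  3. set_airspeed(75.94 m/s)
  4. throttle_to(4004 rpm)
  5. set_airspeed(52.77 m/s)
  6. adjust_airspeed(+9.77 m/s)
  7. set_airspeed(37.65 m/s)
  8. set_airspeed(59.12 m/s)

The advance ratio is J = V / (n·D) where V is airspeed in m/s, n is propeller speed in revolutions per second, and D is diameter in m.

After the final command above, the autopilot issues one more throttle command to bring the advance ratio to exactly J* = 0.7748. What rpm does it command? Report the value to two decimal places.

rpm = 5839.56

set_propeller: D = 0.784 m, P = 0.399 m (p = P/D = 0.508929); state ← (V=0, rpm=0)
throttle_to(4468): rpm ← 4468
set_airspeed(75.94): V ← 75.94 m/s
throttle_to(4004): rpm ← 4004
set_airspeed(52.77): V ← 52.77 m/s
adjust_airspeed(+9.77): V ← 52.77 +9.77 = 62.54 m/s
set_airspeed(37.65): V ← 37.65 m/s
set_airspeed(59.12): V ← 59.12 m/s
final state: V = 59.12 m/s, rpm = 4004 → n = rpm/60 = 66.733333 rev/s
target J* = 0.7748; solve J* = V/(n·D) for n: n = V/(J*·D) = 59.12/(0.7748 × 0.784) = 97.325972 rev/s
rpm = 60·n = 5839.558332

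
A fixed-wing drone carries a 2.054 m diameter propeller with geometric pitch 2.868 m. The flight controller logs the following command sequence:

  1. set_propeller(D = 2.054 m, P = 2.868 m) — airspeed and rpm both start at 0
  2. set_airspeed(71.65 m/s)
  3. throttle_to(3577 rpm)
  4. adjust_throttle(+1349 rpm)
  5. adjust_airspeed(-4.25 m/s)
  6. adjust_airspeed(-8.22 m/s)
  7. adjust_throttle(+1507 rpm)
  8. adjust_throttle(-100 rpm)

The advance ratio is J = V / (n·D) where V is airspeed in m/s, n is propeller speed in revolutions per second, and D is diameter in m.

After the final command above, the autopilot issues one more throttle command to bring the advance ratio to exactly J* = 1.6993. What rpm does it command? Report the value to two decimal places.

set_propeller: D = 2.054 m, P = 2.868 m (p = P/D = 1.396300); state ← (V=0, rpm=0)
set_airspeed(71.65): V ← 71.65 m/s
throttle_to(3577): rpm ← 3577
adjust_throttle(+1349): rpm ← 3577 +1349 = 4926
adjust_airspeed(-4.25): V ← 71.65 -4.25 = 67.4 m/s
adjust_airspeed(-8.22): V ← 67.4 -8.22 = 59.18 m/s
adjust_throttle(+1507): rpm ← 4926 +1507 = 6433
adjust_throttle(-100): rpm ← 6433 -100 = 6333
final state: V = 59.18 m/s, rpm = 6333 → n = rpm/60 = 105.550000 rev/s
target J* = 1.6993; solve J* = V/(n·D) for n: n = V/(J*·D) = 59.18/(1.6993 × 2.054) = 16.955260 rev/s
rpm = 60·n = 1017.315624

rpm = 1017.32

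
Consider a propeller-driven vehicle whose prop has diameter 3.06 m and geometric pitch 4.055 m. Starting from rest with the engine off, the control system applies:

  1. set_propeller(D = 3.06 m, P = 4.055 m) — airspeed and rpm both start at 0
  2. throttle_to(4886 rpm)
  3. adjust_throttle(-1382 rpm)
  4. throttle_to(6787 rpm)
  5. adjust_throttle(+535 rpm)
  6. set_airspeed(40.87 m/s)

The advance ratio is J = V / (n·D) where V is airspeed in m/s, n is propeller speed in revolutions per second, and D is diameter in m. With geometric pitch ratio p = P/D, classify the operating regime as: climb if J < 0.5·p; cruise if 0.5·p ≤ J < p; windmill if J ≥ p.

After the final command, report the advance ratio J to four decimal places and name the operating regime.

J = 0.1094, regime = climb

set_propeller: D = 3.06 m, P = 4.055 m (p = P/D = 1.325163); state ← (V=0, rpm=0)
throttle_to(4886): rpm ← 4886
adjust_throttle(-1382): rpm ← 4886 -1382 = 3504
throttle_to(6787): rpm ← 6787
adjust_throttle(+535): rpm ← 6787 +535 = 7322
set_airspeed(40.87): V ← 40.87 m/s
final state: V = 40.87 m/s, rpm = 7322 → n = rpm/60 = 122.033333 rev/s
J = V / (n·D) = 40.87 / (122.033333 × 3.06) = 0.109447
regime bands: climb J<0.6626 | cruise [0.6626, 1.3252) | windmill J≥1.3252
J = 0.1094 → climb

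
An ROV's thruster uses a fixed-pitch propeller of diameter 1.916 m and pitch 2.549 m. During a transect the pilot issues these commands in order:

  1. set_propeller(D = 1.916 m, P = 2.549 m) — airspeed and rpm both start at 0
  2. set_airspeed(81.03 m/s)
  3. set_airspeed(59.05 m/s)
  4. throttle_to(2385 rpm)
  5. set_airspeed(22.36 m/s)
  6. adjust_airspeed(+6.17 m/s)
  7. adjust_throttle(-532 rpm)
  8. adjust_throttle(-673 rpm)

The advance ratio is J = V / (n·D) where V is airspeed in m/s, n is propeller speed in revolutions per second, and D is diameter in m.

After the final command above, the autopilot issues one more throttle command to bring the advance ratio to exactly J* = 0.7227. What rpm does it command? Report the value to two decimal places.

set_propeller: D = 1.916 m, P = 2.549 m (p = P/D = 1.330376); state ← (V=0, rpm=0)
set_airspeed(81.03): V ← 81.03 m/s
set_airspeed(59.05): V ← 59.05 m/s
throttle_to(2385): rpm ← 2385
set_airspeed(22.36): V ← 22.36 m/s
adjust_airspeed(+6.17): V ← 22.36 +6.17 = 28.53 m/s
adjust_throttle(-532): rpm ← 2385 -532 = 1853
adjust_throttle(-673): rpm ← 1853 -673 = 1180
final state: V = 28.53 m/s, rpm = 1180 → n = rpm/60 = 19.666667 rev/s
target J* = 0.7227; solve J* = V/(n·D) for n: n = V/(J*·D) = 28.53/(0.7227 × 1.916) = 20.603842 rev/s
rpm = 60·n = 1236.230524

rpm = 1236.23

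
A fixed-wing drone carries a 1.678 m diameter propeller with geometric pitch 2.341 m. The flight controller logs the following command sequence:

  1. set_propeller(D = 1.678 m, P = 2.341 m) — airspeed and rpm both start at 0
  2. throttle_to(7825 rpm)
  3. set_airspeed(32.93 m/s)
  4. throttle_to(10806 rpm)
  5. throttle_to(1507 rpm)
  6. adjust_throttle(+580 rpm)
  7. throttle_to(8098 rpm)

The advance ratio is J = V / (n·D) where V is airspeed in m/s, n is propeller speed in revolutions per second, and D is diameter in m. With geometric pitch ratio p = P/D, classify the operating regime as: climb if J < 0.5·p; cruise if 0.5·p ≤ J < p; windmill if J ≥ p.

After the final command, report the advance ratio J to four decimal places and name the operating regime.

J = 0.1454, regime = climb

set_propeller: D = 1.678 m, P = 2.341 m (p = P/D = 1.395113); state ← (V=0, rpm=0)
throttle_to(7825): rpm ← 7825
set_airspeed(32.93): V ← 32.93 m/s
throttle_to(10806): rpm ← 10806
throttle_to(1507): rpm ← 1507
adjust_throttle(+580): rpm ← 1507 +580 = 2087
throttle_to(8098): rpm ← 8098
final state: V = 32.93 m/s, rpm = 8098 → n = rpm/60 = 134.966667 rev/s
J = V / (n·D) = 32.93 / (134.966667 × 1.678) = 0.145403
regime bands: climb J<0.6976 | cruise [0.6976, 1.3951) | windmill J≥1.3951
J = 0.1454 → climb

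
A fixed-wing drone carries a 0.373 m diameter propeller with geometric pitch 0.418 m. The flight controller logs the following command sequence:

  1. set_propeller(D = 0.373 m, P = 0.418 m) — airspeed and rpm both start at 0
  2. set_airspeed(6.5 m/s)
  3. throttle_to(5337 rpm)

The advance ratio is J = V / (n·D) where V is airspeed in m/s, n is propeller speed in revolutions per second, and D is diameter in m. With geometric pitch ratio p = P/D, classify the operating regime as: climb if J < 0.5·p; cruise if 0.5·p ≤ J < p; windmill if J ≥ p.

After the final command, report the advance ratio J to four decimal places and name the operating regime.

set_propeller: D = 0.373 m, P = 0.418 m (p = P/D = 1.120643); state ← (V=0, rpm=0)
set_airspeed(6.5): V ← 6.5 m/s
throttle_to(5337): rpm ← 5337
final state: V = 6.5 m/s, rpm = 5337 → n = rpm/60 = 88.950000 rev/s
J = V / (n·D) = 6.5 / (88.950000 × 0.373) = 0.195911
regime bands: climb J<0.5603 | cruise [0.5603, 1.1206) | windmill J≥1.1206
J = 0.1959 → climb

J = 0.1959, regime = climb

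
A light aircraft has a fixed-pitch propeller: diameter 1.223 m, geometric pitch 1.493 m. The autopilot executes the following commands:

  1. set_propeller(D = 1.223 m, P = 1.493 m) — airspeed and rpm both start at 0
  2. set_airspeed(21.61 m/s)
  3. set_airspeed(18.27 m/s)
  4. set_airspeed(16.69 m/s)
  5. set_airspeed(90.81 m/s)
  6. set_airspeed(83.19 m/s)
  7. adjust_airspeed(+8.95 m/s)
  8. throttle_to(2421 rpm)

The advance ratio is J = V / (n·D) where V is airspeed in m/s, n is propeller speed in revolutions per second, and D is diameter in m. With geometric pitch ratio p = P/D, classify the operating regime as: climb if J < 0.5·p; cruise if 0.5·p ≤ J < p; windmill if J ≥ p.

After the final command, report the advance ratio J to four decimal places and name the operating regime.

set_propeller: D = 1.223 m, P = 1.493 m (p = P/D = 1.220769); state ← (V=0, rpm=0)
set_airspeed(21.61): V ← 21.61 m/s
set_airspeed(18.27): V ← 18.27 m/s
set_airspeed(16.69): V ← 16.69 m/s
set_airspeed(90.81): V ← 90.81 m/s
set_airspeed(83.19): V ← 83.19 m/s
adjust_airspeed(+8.95): V ← 83.19 +8.95 = 92.14 m/s
throttle_to(2421): rpm ← 2421
final state: V = 92.14 m/s, rpm = 2421 → n = rpm/60 = 40.350000 rev/s
J = V / (n·D) = 92.14 / (40.350000 × 1.223) = 1.867146
regime bands: climb J<0.6104 | cruise [0.6104, 1.2208) | windmill J≥1.2208
J = 1.8671 → windmill

J = 1.8671, regime = windmill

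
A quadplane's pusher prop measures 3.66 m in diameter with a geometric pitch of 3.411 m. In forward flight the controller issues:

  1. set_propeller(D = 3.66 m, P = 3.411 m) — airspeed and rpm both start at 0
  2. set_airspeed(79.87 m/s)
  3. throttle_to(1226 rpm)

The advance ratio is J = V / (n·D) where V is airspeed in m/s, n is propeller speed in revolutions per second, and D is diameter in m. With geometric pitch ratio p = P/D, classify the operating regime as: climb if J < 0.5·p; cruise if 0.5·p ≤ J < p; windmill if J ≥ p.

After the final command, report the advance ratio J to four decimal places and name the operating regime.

J = 1.0680, regime = windmill

set_propeller: D = 3.66 m, P = 3.411 m (p = P/D = 0.931967); state ← (V=0, rpm=0)
set_airspeed(79.87): V ← 79.87 m/s
throttle_to(1226): rpm ← 1226
final state: V = 79.87 m/s, rpm = 1226 → n = rpm/60 = 20.433333 rev/s
J = V / (n·D) = 79.87 / (20.433333 × 3.66) = 1.067981
regime bands: climb J<0.4660 | cruise [0.4660, 0.9320) | windmill J≥0.9320
J = 1.0680 → windmill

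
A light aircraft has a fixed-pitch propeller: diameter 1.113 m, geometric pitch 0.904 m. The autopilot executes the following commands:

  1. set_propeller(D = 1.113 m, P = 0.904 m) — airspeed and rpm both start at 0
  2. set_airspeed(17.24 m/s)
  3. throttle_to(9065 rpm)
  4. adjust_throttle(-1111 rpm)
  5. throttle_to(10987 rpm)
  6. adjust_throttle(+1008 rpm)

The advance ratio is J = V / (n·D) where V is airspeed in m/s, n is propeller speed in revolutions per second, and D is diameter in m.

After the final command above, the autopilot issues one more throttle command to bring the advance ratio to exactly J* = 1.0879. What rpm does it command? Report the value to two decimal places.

set_propeller: D = 1.113 m, P = 0.904 m (p = P/D = 0.812219); state ← (V=0, rpm=0)
set_airspeed(17.24): V ← 17.24 m/s
throttle_to(9065): rpm ← 9065
adjust_throttle(-1111): rpm ← 9065 -1111 = 7954
throttle_to(10987): rpm ← 10987
adjust_throttle(+1008): rpm ← 10987 +1008 = 11995
final state: V = 17.24 m/s, rpm = 11995 → n = rpm/60 = 199.916667 rev/s
target J* = 1.0879; solve J* = V/(n·D) for n: n = V/(J*·D) = 17.24/(1.0879 × 1.113) = 14.238135 rev/s
rpm = 60·n = 854.288128

rpm = 854.29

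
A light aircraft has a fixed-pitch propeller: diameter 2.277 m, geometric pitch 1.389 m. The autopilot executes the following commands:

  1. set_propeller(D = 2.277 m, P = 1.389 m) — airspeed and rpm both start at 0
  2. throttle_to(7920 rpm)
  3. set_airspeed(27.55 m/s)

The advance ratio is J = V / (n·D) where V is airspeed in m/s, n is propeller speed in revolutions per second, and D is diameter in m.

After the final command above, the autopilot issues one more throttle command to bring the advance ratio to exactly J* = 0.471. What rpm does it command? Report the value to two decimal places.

set_propeller: D = 2.277 m, P = 1.389 m (p = P/D = 0.610013); state ← (V=0, rpm=0)
throttle_to(7920): rpm ← 7920
set_airspeed(27.55): V ← 27.55 m/s
final state: V = 27.55 m/s, rpm = 7920 → n = rpm/60 = 132.000000 rev/s
target J* = 0.471; solve J* = V/(n·D) for n: n = V/(J*·D) = 27.55/(0.471 × 2.277) = 25.688436 rev/s
rpm = 60·n = 1541.306166

rpm = 1541.31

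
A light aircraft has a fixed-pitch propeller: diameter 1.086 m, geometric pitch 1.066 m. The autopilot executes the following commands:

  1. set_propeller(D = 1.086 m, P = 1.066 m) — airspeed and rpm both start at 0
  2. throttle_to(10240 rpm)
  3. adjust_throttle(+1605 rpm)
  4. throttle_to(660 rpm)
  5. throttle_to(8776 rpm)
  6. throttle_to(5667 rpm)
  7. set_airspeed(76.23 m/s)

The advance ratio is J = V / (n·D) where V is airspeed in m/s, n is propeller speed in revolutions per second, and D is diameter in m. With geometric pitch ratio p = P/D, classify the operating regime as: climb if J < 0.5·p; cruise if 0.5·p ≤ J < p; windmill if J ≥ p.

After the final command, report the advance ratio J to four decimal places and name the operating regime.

set_propeller: D = 1.086 m, P = 1.066 m (p = P/D = 0.981584); state ← (V=0, rpm=0)
throttle_to(10240): rpm ← 10240
adjust_throttle(+1605): rpm ← 10240 +1605 = 11845
throttle_to(660): rpm ← 660
throttle_to(8776): rpm ← 8776
throttle_to(5667): rpm ← 5667
set_airspeed(76.23): V ← 76.23 m/s
final state: V = 76.23 m/s, rpm = 5667 → n = rpm/60 = 94.450000 rev/s
J = V / (n·D) = 76.23 / (94.450000 × 1.086) = 0.743180
regime bands: climb J<0.4908 | cruise [0.4908, 0.9816) | windmill J≥0.9816
J = 0.7432 → cruise

J = 0.7432, regime = cruise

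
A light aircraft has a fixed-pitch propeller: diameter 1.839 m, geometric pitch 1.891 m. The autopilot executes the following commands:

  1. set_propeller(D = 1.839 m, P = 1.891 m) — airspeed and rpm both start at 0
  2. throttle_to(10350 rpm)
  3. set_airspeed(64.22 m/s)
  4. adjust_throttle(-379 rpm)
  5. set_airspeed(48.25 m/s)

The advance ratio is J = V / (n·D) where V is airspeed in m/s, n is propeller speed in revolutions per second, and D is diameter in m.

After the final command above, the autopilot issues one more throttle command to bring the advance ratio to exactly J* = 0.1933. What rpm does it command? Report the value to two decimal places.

set_propeller: D = 1.839 m, P = 1.891 m (p = P/D = 1.028276); state ← (V=0, rpm=0)
throttle_to(10350): rpm ← 10350
set_airspeed(64.22): V ← 64.22 m/s
adjust_throttle(-379): rpm ← 10350 -379 = 9971
set_airspeed(48.25): V ← 48.25 m/s
final state: V = 48.25 m/s, rpm = 9971 → n = rpm/60 = 166.183333 rev/s
target J* = 0.1933; solve J* = V/(n·D) for n: n = V/(J*·D) = 48.25/(0.1933 × 1.839) = 135.732464 rev/s
rpm = 60·n = 8143.947865

rpm = 8143.95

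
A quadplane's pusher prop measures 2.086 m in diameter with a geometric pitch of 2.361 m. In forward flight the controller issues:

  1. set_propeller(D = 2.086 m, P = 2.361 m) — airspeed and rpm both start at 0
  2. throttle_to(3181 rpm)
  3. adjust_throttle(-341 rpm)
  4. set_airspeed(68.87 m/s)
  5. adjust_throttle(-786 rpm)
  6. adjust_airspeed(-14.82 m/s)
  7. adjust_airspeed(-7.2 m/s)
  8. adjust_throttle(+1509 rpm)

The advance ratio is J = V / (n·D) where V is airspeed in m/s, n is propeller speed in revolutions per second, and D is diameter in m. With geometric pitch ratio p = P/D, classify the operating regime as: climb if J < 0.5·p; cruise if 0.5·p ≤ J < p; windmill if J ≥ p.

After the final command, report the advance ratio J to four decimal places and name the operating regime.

set_propeller: D = 2.086 m, P = 2.361 m (p = P/D = 1.131831); state ← (V=0, rpm=0)
throttle_to(3181): rpm ← 3181
adjust_throttle(-341): rpm ← 3181 -341 = 2840
set_airspeed(68.87): V ← 68.87 m/s
adjust_throttle(-786): rpm ← 2840 -786 = 2054
adjust_airspeed(-14.82): V ← 68.87 -14.82 = 54.05 m/s
adjust_airspeed(-7.2): V ← 54.05 -7.2 = 46.85 m/s
adjust_throttle(+1509): rpm ← 2054 +1509 = 3563
final state: V = 46.85 m/s, rpm = 3563 → n = rpm/60 = 59.383333 rev/s
J = V / (n·D) = 46.85 / (59.383333 × 2.086) = 0.378208
regime bands: climb J<0.5659 | cruise [0.5659, 1.1318) | windmill J≥1.1318
J = 0.3782 → climb

J = 0.3782, regime = climb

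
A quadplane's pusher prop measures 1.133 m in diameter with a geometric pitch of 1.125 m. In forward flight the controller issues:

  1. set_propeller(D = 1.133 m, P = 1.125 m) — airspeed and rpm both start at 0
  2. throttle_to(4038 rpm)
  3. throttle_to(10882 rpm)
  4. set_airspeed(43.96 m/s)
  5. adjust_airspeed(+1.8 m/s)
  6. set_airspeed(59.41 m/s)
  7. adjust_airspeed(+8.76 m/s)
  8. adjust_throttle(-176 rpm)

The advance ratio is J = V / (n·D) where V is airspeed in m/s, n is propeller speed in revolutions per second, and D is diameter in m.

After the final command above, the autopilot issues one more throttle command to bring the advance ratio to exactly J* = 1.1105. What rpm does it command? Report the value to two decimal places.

rpm = 3250.84

set_propeller: D = 1.133 m, P = 1.125 m (p = P/D = 0.992939); state ← (V=0, rpm=0)
throttle_to(4038): rpm ← 4038
throttle_to(10882): rpm ← 10882
set_airspeed(43.96): V ← 43.96 m/s
adjust_airspeed(+1.8): V ← 43.96 +1.8 = 45.76 m/s
set_airspeed(59.41): V ← 59.41 m/s
adjust_airspeed(+8.76): V ← 59.41 +8.76 = 68.17 m/s
adjust_throttle(-176): rpm ← 10882 -176 = 10706
final state: V = 68.17 m/s, rpm = 10706 → n = rpm/60 = 178.433333 rev/s
target J* = 1.1105; solve J* = V/(n·D) for n: n = V/(J*·D) = 68.17/(1.1105 × 1.133) = 54.180726 rev/s
rpm = 60·n = 3250.843569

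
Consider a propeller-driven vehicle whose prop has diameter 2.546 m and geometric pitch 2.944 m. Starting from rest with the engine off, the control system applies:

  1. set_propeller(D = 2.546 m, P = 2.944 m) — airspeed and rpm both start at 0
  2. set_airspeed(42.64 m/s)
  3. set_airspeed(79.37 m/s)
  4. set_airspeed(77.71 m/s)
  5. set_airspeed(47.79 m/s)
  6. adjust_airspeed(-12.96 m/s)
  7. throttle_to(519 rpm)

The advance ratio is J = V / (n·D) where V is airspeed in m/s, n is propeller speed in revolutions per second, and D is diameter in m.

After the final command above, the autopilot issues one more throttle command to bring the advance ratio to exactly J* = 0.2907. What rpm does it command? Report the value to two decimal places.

set_propeller: D = 2.546 m, P = 2.944 m (p = P/D = 1.156324); state ← (V=0, rpm=0)
set_airspeed(42.64): V ← 42.64 m/s
set_airspeed(79.37): V ← 79.37 m/s
set_airspeed(77.71): V ← 77.71 m/s
set_airspeed(47.79): V ← 47.79 m/s
adjust_airspeed(-12.96): V ← 47.79 -12.96 = 34.83 m/s
throttle_to(519): rpm ← 519
final state: V = 34.83 m/s, rpm = 519 → n = rpm/60 = 8.650000 rev/s
target J* = 0.2907; solve J* = V/(n·D) for n: n = V/(J*·D) = 34.83/(0.2907 × 2.546) = 47.059796 rev/s
rpm = 60·n = 2823.587781

rpm = 2823.59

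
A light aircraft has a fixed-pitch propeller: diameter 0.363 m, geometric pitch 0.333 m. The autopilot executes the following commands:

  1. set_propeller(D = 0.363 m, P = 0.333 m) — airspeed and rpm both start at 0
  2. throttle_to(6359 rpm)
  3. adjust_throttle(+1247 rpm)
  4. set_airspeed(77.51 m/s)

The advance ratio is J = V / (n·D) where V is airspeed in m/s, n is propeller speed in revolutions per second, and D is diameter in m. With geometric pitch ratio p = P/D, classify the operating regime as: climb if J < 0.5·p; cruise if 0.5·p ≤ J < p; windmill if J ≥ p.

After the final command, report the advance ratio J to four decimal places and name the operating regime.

J = 1.6844, regime = windmill

set_propeller: D = 0.363 m, P = 0.333 m (p = P/D = 0.917355); state ← (V=0, rpm=0)
throttle_to(6359): rpm ← 6359
adjust_throttle(+1247): rpm ← 6359 +1247 = 7606
set_airspeed(77.51): V ← 77.51 m/s
final state: V = 77.51 m/s, rpm = 7606 → n = rpm/60 = 126.766667 rev/s
J = V / (n·D) = 77.51 / (126.766667 × 0.363) = 1.684403
regime bands: climb J<0.4587 | cruise [0.4587, 0.9174) | windmill J≥0.9174
J = 1.6844 → windmill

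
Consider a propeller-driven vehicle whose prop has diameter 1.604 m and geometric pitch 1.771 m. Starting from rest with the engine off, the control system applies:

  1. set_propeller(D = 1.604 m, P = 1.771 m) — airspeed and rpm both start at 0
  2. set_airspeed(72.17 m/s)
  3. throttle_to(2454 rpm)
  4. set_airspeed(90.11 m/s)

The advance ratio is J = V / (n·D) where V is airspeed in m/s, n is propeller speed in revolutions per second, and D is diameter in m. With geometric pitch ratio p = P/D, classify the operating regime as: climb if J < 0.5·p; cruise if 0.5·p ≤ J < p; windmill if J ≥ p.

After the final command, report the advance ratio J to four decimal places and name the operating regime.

J = 1.3736, regime = windmill

set_propeller: D = 1.604 m, P = 1.771 m (p = P/D = 1.104115); state ← (V=0, rpm=0)
set_airspeed(72.17): V ← 72.17 m/s
throttle_to(2454): rpm ← 2454
set_airspeed(90.11): V ← 90.11 m/s
final state: V = 90.11 m/s, rpm = 2454 → n = rpm/60 = 40.900000 rev/s
J = V / (n·D) = 90.11 / (40.900000 × 1.604) = 1.373553
regime bands: climb J<0.5521 | cruise [0.5521, 1.1041) | windmill J≥1.1041
J = 1.3736 → windmill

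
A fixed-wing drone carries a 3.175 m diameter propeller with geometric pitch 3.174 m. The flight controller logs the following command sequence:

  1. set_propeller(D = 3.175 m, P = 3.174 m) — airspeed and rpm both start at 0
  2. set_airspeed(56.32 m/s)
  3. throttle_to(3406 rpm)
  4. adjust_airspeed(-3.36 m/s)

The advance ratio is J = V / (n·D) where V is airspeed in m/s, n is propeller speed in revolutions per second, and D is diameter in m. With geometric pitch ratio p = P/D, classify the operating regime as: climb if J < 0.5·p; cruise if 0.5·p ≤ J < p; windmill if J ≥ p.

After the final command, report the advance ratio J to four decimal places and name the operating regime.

J = 0.2938, regime = climb

set_propeller: D = 3.175 m, P = 3.174 m (p = P/D = 0.999685); state ← (V=0, rpm=0)
set_airspeed(56.32): V ← 56.32 m/s
throttle_to(3406): rpm ← 3406
adjust_airspeed(-3.36): V ← 56.32 -3.36 = 52.96 m/s
final state: V = 52.96 m/s, rpm = 3406 → n = rpm/60 = 56.766667 rev/s
J = V / (n·D) = 52.96 / (56.766667 × 3.175) = 0.293840
regime bands: climb J<0.4998 | cruise [0.4998, 0.9997) | windmill J≥0.9997
J = 0.2938 → climb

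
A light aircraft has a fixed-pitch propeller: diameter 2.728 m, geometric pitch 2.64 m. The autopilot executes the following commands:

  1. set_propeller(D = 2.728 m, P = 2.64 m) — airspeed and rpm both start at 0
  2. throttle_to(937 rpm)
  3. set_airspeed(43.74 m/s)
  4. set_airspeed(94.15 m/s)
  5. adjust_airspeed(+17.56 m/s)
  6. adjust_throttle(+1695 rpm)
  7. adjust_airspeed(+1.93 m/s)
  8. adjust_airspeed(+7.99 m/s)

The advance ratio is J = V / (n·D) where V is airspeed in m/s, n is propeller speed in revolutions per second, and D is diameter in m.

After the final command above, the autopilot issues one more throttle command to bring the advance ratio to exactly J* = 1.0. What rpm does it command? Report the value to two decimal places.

set_propeller: D = 2.728 m, P = 2.64 m (p = P/D = 0.967742); state ← (V=0, rpm=0)
throttle_to(937): rpm ← 937
set_airspeed(43.74): V ← 43.74 m/s
set_airspeed(94.15): V ← 94.15 m/s
adjust_airspeed(+17.56): V ← 94.15 +17.56 = 111.71 m/s
adjust_throttle(+1695): rpm ← 937 +1695 = 2632
adjust_airspeed(+1.93): V ← 111.71 +1.93 = 113.64 m/s
adjust_airspeed(+7.99): V ← 113.64 +7.99 = 121.63 m/s
final state: V = 121.63 m/s, rpm = 2632 → n = rpm/60 = 43.866667 rev/s
target J* = 1.0; solve J* = V/(n·D) for n: n = V/(J*·D) = 121.63/(1.0 × 2.728) = 44.585777 rev/s
rpm = 60·n = 2675.146628

rpm = 2675.15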